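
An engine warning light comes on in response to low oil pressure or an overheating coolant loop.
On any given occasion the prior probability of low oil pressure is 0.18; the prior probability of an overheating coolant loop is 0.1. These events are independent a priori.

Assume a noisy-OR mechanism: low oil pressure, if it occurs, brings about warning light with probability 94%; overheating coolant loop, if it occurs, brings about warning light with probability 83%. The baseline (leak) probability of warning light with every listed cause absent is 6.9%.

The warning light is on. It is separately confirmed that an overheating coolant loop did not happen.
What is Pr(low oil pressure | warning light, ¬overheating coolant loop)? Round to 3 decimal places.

Under noisy-OR, P(warning light | causes) = 1 − (1−0.069)·∏(1−qᵢ) over the active causes.
Numerator (weight on configurations with low oil pressure): 0.94414·0.18 = 0.169945
The normalizing constant is 0.069·0.82 + 0.94414·0.18 = 0.226525
P(low oil pressure | warning light, ¬overheating coolant loop) = 0.169945/0.226525 ≈ 0.750

Pr(low oil pressure | warning light, ¬overheating coolant loop) ≈ 0.750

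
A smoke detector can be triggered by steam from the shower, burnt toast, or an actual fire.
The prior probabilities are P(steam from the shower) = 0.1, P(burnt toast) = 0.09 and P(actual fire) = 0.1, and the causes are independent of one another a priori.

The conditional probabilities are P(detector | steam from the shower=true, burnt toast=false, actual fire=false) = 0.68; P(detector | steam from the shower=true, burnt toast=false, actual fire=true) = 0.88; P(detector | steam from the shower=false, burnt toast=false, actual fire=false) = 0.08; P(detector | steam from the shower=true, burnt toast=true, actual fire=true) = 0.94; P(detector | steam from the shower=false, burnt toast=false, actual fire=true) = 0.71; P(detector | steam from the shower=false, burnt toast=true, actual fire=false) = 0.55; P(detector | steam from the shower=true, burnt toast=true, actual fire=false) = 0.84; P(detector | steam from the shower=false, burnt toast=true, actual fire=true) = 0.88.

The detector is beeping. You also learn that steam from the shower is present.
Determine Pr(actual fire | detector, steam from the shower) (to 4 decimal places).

By total probability over the 4 (burnt toast, actual fire) configurations:
  P(detector | steam from the shower) = 0.68×0.91×0.9 + 0.88×0.91×0.1 + 0.84×0.09×0.9 + 0.94×0.09×0.1
        = 0.556920 + 0.080080 + 0.068040 + 0.008460 = 0.713500
The terms with actual fire present sum to 0.088540, so
  P(actual fire | detector, steam from the shower) = 0.088540 / 0.713500 ≈ 0.1241

Pr(actual fire | detector, steam from the shower) ≈ 0.1241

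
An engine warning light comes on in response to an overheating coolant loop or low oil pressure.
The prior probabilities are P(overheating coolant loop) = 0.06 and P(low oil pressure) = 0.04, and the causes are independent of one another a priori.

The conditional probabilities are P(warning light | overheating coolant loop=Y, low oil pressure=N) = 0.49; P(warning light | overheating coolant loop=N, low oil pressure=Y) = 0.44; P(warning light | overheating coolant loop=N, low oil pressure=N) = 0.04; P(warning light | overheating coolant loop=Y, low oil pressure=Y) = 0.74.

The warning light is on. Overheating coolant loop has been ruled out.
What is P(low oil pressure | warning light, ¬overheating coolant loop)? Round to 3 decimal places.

P(low oil pressure | warning light, ¬overheating coolant loop) ≈ 0.314

Enumerate both values of low oil pressure and weight by the priors:
  P(warning light | ¬overheating coolant loop) = 0.04*0.96 + 0.44*0.04
        = 0.038400 + 0.017600 = 0.056000
The terms with low oil pressure present sum to 0.017600, so
  P(low oil pressure | warning light, ¬overheating coolant loop) = 0.017600 / 0.056000 ≈ 0.314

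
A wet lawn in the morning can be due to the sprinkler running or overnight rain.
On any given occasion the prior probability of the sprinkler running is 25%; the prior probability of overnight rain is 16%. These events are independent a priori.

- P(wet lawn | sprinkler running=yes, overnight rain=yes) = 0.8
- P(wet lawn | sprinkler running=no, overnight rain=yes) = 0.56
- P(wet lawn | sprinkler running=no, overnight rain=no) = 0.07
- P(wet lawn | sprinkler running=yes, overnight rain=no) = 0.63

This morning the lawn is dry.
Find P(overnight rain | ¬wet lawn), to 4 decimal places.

P(overnight rain | ¬wet lawn) ≈ 0.0839

Numerator (weight on configurations with overnight rain): 0.052800 + 0.008000 = 0.060800
Normalizer over all consistent configurations: 0.93*0.75*0.84 + 0.44*0.75*0.16 + 0.37*0.25*0.84 + 0.2*0.25*0.16 = 0.724400
P(overnight rain | ¬wet lawn) = 0.060800/0.724400 ≈ 0.0839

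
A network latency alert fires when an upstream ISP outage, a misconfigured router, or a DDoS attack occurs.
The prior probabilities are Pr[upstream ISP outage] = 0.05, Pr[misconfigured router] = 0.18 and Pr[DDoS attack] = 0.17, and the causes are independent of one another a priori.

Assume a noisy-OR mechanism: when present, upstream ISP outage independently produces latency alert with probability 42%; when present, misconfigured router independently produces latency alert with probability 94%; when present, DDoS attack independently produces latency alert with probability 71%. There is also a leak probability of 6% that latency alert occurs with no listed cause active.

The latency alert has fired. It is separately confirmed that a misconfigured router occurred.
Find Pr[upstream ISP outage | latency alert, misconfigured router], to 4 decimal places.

Under noisy-OR, P(latency alert | causes) = 1 − (1−0.06)·∏(1−qᵢ) over the active causes.
P(latency alert | misconfigured router) = 0.9436·0.95·0.83 + 0.983644·0.95·0.17 + 0.967288·0.05·0.83 + 0.990514·0.05·0.17 = 0.744029 + 0.158859 + 0.040142 + 0.008419 = 0.951449
Restricting to configurations with upstream ISP outage present: 0.040142 + 0.008419 = 0.048561.
P(upstream ISP outage | latency alert, misconfigured router) = 0.048561 / 0.951449 ≈ 0.0510

Pr[upstream ISP outage | latency alert, misconfigured router] ≈ 0.0510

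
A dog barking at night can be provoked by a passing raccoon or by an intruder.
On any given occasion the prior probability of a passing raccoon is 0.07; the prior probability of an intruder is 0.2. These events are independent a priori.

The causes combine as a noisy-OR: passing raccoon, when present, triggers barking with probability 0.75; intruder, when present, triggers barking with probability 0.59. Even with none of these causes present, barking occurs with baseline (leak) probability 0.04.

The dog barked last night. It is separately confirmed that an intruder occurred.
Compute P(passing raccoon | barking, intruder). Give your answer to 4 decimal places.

Under noisy-OR, P(barking | causes) = 1 − (1−0.04)·∏(1−qᵢ) over the active causes.
Sum P(barking|·) weighted by the priors over both values of passing raccoon:
  P(barking | intruder) = 0.6064*0.93 + 0.9016*0.07
        = 0.563952 + 0.063112 = 0.627064
The terms with passing raccoon present sum to 0.063112, so
  P(passing raccoon | barking, intruder) = 0.063112 / 0.627064 ≈ 0.1006

P(passing raccoon | barking, intruder) ≈ 0.1006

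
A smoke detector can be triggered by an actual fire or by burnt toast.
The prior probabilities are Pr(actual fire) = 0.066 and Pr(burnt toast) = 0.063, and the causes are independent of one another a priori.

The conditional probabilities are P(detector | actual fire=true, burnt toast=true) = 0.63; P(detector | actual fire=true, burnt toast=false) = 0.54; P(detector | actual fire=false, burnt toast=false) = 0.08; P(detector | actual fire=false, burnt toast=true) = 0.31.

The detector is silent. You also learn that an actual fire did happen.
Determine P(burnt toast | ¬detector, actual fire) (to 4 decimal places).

P(burnt toast | ¬detector, actual fire) ≈ 0.0513

Numerator (weight on configurations with burnt toast): 0.37×0.063 = 0.023310
Denominator P(¬detector | actual fire): 0.46×0.937 + 0.37×0.063 = 0.454330
P(burnt toast | ¬detector, actual fire) = 0.023310/0.454330 ≈ 0.0513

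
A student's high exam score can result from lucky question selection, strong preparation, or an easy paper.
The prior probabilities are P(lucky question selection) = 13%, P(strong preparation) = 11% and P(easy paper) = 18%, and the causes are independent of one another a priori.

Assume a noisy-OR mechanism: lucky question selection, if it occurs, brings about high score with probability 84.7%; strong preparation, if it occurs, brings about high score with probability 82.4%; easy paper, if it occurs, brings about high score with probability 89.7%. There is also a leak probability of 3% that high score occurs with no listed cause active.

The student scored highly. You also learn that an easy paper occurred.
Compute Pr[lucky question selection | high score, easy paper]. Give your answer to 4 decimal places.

Pr[lucky question selection | high score, easy paper] ≈ 0.1395

Under noisy-OR, P(high score | causes) = 1 − (1−0.03)·∏(1−qᵢ) over the active causes.
P(high score | easy paper) = 0.90009*0.87*0.89 + 0.982416*0.87*0.11 + 0.984714*0.13*0.89 + 0.99731*0.13*0.11 = 0.696940 + 0.094017 + 0.113931 + 0.014262 = 0.919150
The lucky question selection-present share is 0.113931 + 0.014262 = 0.128193.
P(lucky question selection | high score, easy paper) = 0.128193 / 0.919150 ≈ 0.1395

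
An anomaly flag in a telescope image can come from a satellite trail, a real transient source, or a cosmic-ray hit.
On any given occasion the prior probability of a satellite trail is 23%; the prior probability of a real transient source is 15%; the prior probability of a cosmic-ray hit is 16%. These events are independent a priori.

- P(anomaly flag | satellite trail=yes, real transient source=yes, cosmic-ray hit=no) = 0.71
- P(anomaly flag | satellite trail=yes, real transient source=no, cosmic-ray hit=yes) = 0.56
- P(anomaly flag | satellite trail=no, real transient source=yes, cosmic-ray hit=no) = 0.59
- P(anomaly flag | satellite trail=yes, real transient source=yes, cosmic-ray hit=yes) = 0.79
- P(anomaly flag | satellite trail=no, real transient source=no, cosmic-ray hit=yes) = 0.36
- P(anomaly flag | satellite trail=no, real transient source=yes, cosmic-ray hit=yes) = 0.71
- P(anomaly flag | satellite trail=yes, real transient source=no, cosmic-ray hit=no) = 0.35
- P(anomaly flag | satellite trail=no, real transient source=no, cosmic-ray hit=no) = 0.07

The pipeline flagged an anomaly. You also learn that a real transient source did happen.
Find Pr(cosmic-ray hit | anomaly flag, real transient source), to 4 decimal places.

Enumerate the 4 (satellite trail, cosmic-ray hit) configurations and weight by the priors:
  P(anomaly flag | real transient source) = 0.59·0.77·0.84 + 0.71·0.77·0.16 + 0.71·0.23·0.84 + 0.79·0.23·0.16
        = 0.381612 + 0.087472 + 0.137172 + 0.029072 = 0.635328
Configurations with cosmic-ray hit contribute 0.116544, so
  P(cosmic-ray hit | anomaly flag, real transient source) = 0.116544 / 0.635328 ≈ 0.1834

Pr(cosmic-ray hit | anomaly flag, real transient source) ≈ 0.1834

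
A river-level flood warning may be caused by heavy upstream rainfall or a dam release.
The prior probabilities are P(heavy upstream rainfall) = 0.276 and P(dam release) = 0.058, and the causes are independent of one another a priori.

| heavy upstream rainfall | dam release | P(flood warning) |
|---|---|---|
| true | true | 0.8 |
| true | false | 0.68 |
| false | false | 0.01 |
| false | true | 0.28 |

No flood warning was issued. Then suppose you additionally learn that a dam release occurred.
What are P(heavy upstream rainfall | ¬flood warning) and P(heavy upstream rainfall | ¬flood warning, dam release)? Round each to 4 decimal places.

For the numerator, keep only heavy upstream rainfall=true terms: 0.083197 + 0.003202 = 0.086399
Denominator P(¬flood warning): 0.99×0.724×0.942 + 0.72×0.724×0.058 + 0.32×0.276×0.942 + 0.2×0.276×0.058 = 0.791821
Posterior = 0.086399 / 0.791821 ≈ 0.1091

Now also conditioning on dam release=true:
Weight on heavy upstream rainfall=true, given the evidence: 0.2*0.276 = 0.055200
Normalizer over all consistent configurations: 0.72*0.724 + 0.2*0.276 = 0.576480
P(heavy upstream rainfall | ¬flood warning, dam release) = 0.055200/0.576480 ≈ 0.0958

P(heavy upstream rainfall | ¬flood warning) ≈ 0.1091; P(heavy upstream rainfall | ¬flood warning, dam release) ≈ 0.0958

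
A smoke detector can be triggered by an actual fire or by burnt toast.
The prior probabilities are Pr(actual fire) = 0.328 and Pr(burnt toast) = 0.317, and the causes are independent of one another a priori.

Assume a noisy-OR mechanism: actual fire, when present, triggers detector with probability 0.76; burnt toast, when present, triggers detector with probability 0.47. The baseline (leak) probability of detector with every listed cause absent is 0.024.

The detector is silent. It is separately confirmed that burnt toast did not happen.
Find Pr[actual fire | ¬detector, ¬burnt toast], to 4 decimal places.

Under noisy-OR, P(detector | causes) = 1 − (1−0.024)·∏(1−qᵢ) over the active causes.
Enumerate both values of actual fire and weight by the priors:
  P(¬detector | ¬burnt toast) = 0.976·0.672 + 0.23424·0.328
        = 0.655872 + 0.076831 = 0.732703
Configurations with actual fire contribute 0.076831, so
  P(actual fire | ¬detector, ¬burnt toast) = 0.076831 / 0.732703 ≈ 0.1049

Pr[actual fire | ¬detector, ¬burnt toast] ≈ 0.1049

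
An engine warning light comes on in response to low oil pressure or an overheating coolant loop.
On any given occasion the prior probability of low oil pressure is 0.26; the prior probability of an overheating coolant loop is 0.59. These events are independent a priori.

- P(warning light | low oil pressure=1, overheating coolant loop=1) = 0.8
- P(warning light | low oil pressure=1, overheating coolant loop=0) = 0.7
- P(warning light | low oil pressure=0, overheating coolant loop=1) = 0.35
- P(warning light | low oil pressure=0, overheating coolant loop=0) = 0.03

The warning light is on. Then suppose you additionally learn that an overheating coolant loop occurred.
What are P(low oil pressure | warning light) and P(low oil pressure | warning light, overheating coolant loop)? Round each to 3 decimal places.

P(warning light) = 0.03*0.74*0.41 + 0.35*0.74*0.59 + 0.7*0.26*0.41 + 0.8*0.26*0.59 = 0.009102 + 0.152810 + 0.074620 + 0.122720 = 0.359252
Restricting to configurations with low oil pressure present: 0.074620 + 0.122720 = 0.197340.
So P(low oil pressure | warning light) = 0.197340/0.359252 ≈ 0.549.

Now condition on the additional information:
By total probability over both values of low oil pressure:
  P(warning light | overheating coolant loop) = 0.35*0.74 + 0.8*0.26
        = 0.259000 + 0.208000 = 0.467000
Keeping only the low oil pressure-present terms gives 0.208000, so
  P(low oil pressure | warning light, overheating coolant loop) = 0.208000 / 0.467000 ≈ 0.445

P(low oil pressure | warning light) ≈ 0.549; P(low oil pressure | warning light, overheating coolant loop) ≈ 0.445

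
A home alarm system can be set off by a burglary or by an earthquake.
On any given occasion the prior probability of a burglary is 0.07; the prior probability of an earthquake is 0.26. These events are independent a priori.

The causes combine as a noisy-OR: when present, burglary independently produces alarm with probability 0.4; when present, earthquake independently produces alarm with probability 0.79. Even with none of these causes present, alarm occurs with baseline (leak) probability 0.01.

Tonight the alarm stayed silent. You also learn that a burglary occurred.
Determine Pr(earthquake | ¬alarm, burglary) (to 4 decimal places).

Pr(earthquake | ¬alarm, burglary) ≈ 0.0687

Under noisy-OR, P(alarm | causes) = 1 − (1−0.01)·∏(1−qᵢ) over the active causes.
Weight on earthquake=true, given the evidence: 0.12474*0.26 = 0.032432
Denominator P(¬alarm | burglary): 0.594*0.74 + 0.12474*0.26 = 0.471992
Posterior = 0.032432 / 0.471992 ≈ 0.0687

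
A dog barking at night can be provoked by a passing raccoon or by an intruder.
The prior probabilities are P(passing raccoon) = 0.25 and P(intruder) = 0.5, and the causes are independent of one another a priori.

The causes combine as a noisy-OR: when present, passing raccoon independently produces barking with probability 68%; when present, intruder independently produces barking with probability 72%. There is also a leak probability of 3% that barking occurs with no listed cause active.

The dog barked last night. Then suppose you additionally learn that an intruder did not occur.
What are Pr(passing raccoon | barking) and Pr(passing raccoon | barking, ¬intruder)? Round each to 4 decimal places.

Under noisy-OR, P(barking | causes) = 1 − (1−0.03)·∏(1−qᵢ) over the active causes.
For the numerator, keep only passing raccoon=true terms: 0.086200 + 0.114136 = 0.200336
Denominator P(barking): 0.03*0.75*0.5 + 0.7284*0.75*0.5 + 0.6896*0.25*0.5 + 0.913088*0.25*0.5 = 0.484736
Posterior = 0.200336 / 0.484736 ≈ 0.4133

Now also conditioning on intruder≠true:
P(barking | ¬intruder) = 0.03×0.75 + 0.6896×0.25 = 0.022500 + 0.172400 = 0.194900
The passing raccoon-present share is 0.6896×0.25 = 0.172400.
P(passing raccoon | barking, ¬intruder) = 0.172400 / 0.194900 ≈ 0.8846

Pr(passing raccoon | barking) ≈ 0.4133; Pr(passing raccoon | barking, ¬intruder) ≈ 0.8846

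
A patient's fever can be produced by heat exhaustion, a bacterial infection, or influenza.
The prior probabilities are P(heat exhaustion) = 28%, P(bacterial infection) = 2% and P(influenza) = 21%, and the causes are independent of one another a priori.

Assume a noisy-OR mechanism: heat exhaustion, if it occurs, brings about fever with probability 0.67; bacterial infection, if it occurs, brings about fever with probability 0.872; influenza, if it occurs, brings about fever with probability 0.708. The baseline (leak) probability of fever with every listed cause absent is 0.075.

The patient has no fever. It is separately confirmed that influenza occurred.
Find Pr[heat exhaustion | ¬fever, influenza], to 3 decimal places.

Pr[heat exhaustion | ¬fever, influenza] ≈ 0.114

Under noisy-OR, P(fever | causes) = 1 − (1−0.075)·∏(1−qᵢ) over the active causes.
Numerator (weight on configurations with heat exhaustion): 0.024458 + 0.000064 = 0.024522
The normalizing constant is 0.2701×0.72×0.98 + 0.034573×0.72×0.02 + 0.089133×0.28×0.98 + 0.011409×0.28×0.02 = 0.215603
Posterior = 0.024522 / 0.215603 ≈ 0.114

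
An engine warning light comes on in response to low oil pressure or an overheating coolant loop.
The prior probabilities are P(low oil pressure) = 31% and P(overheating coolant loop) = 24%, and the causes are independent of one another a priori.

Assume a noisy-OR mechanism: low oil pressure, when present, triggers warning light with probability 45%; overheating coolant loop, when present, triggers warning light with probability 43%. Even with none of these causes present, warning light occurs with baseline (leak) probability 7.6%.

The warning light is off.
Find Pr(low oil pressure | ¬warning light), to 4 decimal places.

Pr(low oil pressure | ¬warning light) ≈ 0.1981

Under noisy-OR, P(warning light | causes) = 1 − (1−0.076)·∏(1−qᵢ) over the active causes.
P(¬warning light) = 0.924·0.69·0.76 + 0.52668·0.69·0.24 + 0.5082·0.31·0.76 + 0.289674·0.31·0.24 = 0.484546 + 0.087218 + 0.119732 + 0.021552 = 0.713048
The low oil pressure-present share is 0.119732 + 0.021552 = 0.141284.
So P(low oil pressure | ¬warning light) = 0.141284/0.713048 ≈ 0.1981.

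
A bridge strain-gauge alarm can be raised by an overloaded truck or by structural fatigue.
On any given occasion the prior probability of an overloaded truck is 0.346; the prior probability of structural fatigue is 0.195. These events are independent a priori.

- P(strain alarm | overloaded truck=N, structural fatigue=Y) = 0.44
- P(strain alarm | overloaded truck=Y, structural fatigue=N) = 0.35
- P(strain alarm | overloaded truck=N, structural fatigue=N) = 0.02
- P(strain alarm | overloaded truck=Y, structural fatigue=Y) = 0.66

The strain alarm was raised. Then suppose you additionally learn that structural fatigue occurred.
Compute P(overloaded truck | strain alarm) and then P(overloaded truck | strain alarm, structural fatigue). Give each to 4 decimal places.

P(overloaded truck | strain alarm) ≈ 0.6806; P(overloaded truck | strain alarm, structural fatigue) ≈ 0.4425

Weight on overloaded truck=true, given the evidence: 0.097485 + 0.044530 = 0.142015
The normalizing constant is 0.02·0.654·0.805 + 0.44·0.654·0.195 + 0.35·0.346·0.805 + 0.66·0.346·0.195 = 0.208657
Posterior = 0.142015 / 0.208657 ≈ 0.6806

With the extra evidence:
P(strain alarm | structural fatigue) = 0.44×0.654 + 0.66×0.346 = 0.287760 + 0.228360 = 0.516120
Restricting to configurations with overloaded truck present: 0.66×0.346 = 0.228360.
P(overloaded truck | strain alarm, structural fatigue) = 0.228360 / 0.516120 ≈ 0.4425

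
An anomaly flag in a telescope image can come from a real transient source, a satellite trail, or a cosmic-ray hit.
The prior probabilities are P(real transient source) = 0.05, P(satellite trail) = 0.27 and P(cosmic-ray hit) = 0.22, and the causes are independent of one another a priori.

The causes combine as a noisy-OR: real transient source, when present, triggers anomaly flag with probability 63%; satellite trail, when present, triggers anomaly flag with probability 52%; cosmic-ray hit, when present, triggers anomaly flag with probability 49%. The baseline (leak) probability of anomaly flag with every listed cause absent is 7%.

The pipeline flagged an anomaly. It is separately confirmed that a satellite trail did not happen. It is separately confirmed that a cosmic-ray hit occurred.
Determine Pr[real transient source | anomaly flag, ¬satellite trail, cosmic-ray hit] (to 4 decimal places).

Under noisy-OR, P(anomaly flag | causes) = 1 − (1−0.07)·∏(1−qᵢ) over the active causes.
Numerator (weight on configurations with real transient source): 0.824509·0.05 = 0.041225
Denominator P(anomaly flag | ¬satellite trail, cosmic-ray hit): 0.5257·0.95 + 0.824509·0.05 = 0.540640
P(real transient source | anomaly flag, ¬satellite trail, cosmic-ray hit) = 0.041225/0.540640 ≈ 0.0763

Pr[real transient source | anomaly flag, ¬satellite trail, cosmic-ray hit] ≈ 0.0763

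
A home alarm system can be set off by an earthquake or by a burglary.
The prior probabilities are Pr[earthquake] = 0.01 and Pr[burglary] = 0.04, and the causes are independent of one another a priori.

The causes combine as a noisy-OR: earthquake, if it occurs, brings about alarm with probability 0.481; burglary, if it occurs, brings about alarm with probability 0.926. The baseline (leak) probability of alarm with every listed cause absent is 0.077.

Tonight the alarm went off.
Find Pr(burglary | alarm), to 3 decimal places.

Pr(burglary | alarm) ≈ 0.323

Under noisy-OR, P(alarm | causes) = 1 − (1−0.077)·∏(1−qᵢ) over the active causes.
For the numerator, keep only burglary=true terms: 0.036895 + 0.000386 = 0.037281
The normalizing constant is 0.077·0.99·0.96 + 0.931698·0.99·0.04 + 0.520963·0.01·0.96 + 0.964551·0.01·0.04 = 0.115463
P(burglary | alarm) = 0.037281/0.115463 ≈ 0.323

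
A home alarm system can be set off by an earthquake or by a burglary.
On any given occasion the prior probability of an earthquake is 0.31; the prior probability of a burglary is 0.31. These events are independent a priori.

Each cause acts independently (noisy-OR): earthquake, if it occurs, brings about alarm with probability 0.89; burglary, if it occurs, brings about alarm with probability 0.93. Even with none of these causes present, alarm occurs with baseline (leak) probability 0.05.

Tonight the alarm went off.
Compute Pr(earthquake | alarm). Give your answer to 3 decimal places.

Under noisy-OR, P(alarm | causes) = 1 − (1−0.05)·∏(1−qᵢ) over the active causes.
Sum P(alarm|·) weighted by the priors over the 4 (earthquake, burglary) configurations:
  P(alarm) = 0.05*0.69*0.69 + 0.9335*0.69*0.31 + 0.8955*0.31*0.69 + 0.992685*0.31*0.31
        = 0.023805 + 0.199676 + 0.191547 + 0.095397 = 0.510425
The terms with earthquake present sum to 0.286944, so
  P(earthquake | alarm) = 0.286944 / 0.510425 ≈ 0.562

Pr(earthquake | alarm) ≈ 0.562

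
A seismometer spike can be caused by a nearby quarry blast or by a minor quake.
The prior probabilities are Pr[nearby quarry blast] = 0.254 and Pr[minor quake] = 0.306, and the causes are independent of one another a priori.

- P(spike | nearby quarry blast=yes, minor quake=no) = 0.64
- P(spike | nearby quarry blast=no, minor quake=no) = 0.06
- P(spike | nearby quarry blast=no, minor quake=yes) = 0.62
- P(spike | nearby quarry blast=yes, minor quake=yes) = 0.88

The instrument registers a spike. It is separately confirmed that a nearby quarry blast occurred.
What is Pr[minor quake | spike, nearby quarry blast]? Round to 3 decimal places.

P(spike | nearby quarry blast) = 0.64×0.694 + 0.88×0.306 = 0.444160 + 0.269280 = 0.713440
Restricting to configurations with minor quake present: 0.88×0.306 = 0.269280.
Hence the posterior is 0.269280/0.713440 ≈ 0.377.

Pr[minor quake | spike, nearby quarry blast] ≈ 0.377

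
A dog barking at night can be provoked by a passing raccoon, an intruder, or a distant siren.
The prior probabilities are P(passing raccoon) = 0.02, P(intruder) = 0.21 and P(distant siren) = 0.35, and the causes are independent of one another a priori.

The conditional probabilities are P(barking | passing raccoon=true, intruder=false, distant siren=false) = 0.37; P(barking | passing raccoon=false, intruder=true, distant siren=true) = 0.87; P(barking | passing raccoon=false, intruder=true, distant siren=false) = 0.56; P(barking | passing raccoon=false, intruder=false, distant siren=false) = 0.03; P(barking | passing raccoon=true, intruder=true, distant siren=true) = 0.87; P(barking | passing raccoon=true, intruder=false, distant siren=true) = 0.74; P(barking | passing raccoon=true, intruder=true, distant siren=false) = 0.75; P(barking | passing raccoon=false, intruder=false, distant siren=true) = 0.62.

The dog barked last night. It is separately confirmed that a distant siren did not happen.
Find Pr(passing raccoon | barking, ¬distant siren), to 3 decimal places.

Pr(passing raccoon | barking, ¬distant siren) ≈ 0.061

For the numerator, keep only passing raccoon=true terms: 0.005846 + 0.003150 = 0.008996
Normalizer over all consistent configurations: 0.03·0.98·0.79 + 0.56·0.98·0.21 + 0.37·0.02·0.79 + 0.75·0.02·0.21 = 0.147470
P(passing raccoon | barking, ¬distant siren) = 0.008996/0.147470 ≈ 0.061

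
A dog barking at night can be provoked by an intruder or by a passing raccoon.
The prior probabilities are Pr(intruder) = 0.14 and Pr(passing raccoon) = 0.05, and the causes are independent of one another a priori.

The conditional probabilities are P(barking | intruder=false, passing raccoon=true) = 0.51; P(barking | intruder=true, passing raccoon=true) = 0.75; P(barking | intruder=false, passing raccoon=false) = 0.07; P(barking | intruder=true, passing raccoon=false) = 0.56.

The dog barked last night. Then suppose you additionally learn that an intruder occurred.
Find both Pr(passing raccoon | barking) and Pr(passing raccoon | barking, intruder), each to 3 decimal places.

For the numerator, keep only passing raccoon=true terms: 0.021930 + 0.005250 = 0.027180
Normalizer over all consistent configurations: 0.07·0.86·0.95 + 0.51·0.86·0.05 + 0.56·0.14·0.95 + 0.75·0.14·0.05 = 0.158850
P(passing raccoon | barking) = 0.027180/0.158850 ≈ 0.171

Now condition on the additional information:
By total probability over both values of passing raccoon:
  P(barking | intruder) = 0.56×0.95 + 0.75×0.05
        = 0.532000 + 0.037500 = 0.569500
Configurations with passing raccoon contribute 0.037500, so
  P(passing raccoon | barking, intruder) = 0.037500 / 0.569500 ≈ 0.066

Pr(passing raccoon | barking) ≈ 0.171; Pr(passing raccoon | barking, intruder) ≈ 0.066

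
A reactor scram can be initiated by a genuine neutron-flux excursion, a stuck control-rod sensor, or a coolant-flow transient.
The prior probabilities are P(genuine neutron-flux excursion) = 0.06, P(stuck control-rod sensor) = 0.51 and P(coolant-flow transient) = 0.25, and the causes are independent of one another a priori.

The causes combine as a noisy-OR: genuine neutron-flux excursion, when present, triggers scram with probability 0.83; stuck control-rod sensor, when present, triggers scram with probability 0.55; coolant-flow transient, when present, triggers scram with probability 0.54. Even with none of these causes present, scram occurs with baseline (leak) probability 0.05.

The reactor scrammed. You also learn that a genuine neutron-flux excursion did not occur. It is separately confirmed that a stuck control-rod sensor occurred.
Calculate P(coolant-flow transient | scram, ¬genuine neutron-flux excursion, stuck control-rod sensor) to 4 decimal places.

P(coolant-flow transient | scram, ¬genuine neutron-flux excursion, stuck control-rod sensor) ≈ 0.3187

Under noisy-OR, P(scram | causes) = 1 − (1−0.05)·∏(1−qᵢ) over the active causes.
For the numerator, keep only coolant-flow transient=true terms: 0.80335·0.25 = 0.200838
Denominator P(scram | ¬genuine neutron-flux excursion, stuck control-rod sensor): 0.5725·0.75 + 0.80335·0.25 = 0.630213
Posterior = 0.200838 / 0.630213 ≈ 0.3187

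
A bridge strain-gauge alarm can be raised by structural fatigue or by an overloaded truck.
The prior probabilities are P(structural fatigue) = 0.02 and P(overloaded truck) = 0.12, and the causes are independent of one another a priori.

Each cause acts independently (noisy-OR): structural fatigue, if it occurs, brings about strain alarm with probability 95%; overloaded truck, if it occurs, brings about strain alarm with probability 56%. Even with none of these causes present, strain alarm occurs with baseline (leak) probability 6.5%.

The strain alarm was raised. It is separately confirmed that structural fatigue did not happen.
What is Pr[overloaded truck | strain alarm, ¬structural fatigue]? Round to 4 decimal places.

Under noisy-OR, P(strain alarm | causes) = 1 − (1−0.065)·∏(1−qᵢ) over the active causes.
Numerator (weight on configurations with overloaded truck): 0.5886×0.12 = 0.070632
Normalizer over all consistent configurations: 0.065×0.88 + 0.5886×0.12 = 0.127832
P(overloaded truck | strain alarm, ¬structural fatigue) = 0.070632/0.127832 ≈ 0.5525

Pr[overloaded truck | strain alarm, ¬structural fatigue] ≈ 0.5525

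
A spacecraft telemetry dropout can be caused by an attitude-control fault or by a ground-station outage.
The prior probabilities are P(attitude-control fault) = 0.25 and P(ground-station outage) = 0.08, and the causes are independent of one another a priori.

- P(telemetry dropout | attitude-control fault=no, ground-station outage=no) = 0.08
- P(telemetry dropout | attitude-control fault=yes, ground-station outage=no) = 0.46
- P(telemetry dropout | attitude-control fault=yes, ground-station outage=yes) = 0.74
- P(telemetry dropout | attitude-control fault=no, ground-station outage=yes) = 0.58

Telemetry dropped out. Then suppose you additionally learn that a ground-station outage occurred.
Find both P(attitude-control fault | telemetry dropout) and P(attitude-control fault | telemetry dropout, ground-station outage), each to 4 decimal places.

P(attitude-control fault | telemetry dropout) ≈ 0.5726; P(attitude-control fault | telemetry dropout, ground-station outage) ≈ 0.2984

Sum P(telemetry dropout|·) weighted by the priors over the 4 (attitude-control fault, ground-station outage) configurations:
  P(telemetry dropout) = 0.08*0.75*0.92 + 0.58*0.75*0.08 + 0.46*0.25*0.92 + 0.74*0.25*0.08
        = 0.055200 + 0.034800 + 0.105800 + 0.014800 = 0.210600
Keeping only the attitude-control fault-present terms gives 0.120600, so
  P(attitude-control fault | telemetry dropout) = 0.120600 / 0.210600 ≈ 0.5726

With the extra evidence:
By total probability over both values of attitude-control fault:
  P(telemetry dropout | ground-station outage) = 0.58×0.75 + 0.74×0.25
        = 0.435000 + 0.185000 = 0.620000
Keeping only the attitude-control fault-present terms gives 0.185000, so
  P(attitude-control fault | telemetry dropout, ground-station outage) = 0.185000 / 0.620000 ≈ 0.2984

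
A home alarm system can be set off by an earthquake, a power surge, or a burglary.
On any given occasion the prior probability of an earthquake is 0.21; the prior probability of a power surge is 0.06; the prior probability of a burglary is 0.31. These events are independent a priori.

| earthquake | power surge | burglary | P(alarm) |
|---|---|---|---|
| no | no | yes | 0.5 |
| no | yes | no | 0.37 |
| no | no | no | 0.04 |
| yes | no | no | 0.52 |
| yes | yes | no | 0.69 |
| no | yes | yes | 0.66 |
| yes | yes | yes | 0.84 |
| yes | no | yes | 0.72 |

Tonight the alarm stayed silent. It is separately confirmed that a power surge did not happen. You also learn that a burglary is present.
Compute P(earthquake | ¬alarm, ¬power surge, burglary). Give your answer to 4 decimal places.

P(earthquake | ¬alarm, ¬power surge, burglary) ≈ 0.1296

P(¬alarm | ¬power surge, burglary) = 0.5·0.79 + 0.28·0.21 = 0.395000 + 0.058800 = 0.453800
The earthquake-present share is 0.28·0.21 = 0.058800.
P(earthquake | ¬alarm, ¬power surge, burglary) = 0.058800 / 0.453800 ≈ 0.1296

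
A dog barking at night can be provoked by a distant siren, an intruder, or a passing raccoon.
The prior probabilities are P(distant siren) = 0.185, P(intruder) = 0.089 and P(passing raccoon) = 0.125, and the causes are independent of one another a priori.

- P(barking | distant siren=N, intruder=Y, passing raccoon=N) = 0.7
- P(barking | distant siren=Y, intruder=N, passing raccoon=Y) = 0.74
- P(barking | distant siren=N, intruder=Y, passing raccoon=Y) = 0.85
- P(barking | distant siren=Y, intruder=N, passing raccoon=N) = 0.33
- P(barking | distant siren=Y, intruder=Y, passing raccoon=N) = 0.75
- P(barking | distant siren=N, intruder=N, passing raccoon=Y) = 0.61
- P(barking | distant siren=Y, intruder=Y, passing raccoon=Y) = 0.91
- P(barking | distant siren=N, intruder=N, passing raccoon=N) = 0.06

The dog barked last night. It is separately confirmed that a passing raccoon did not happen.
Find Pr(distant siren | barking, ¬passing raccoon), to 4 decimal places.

Enumerate the 4 (distant siren, intruder) configurations and weight by the priors:
  P(barking | ¬passing raccoon) = 0.06*0.815*0.911 + 0.7*0.815*0.089 + 0.33*0.185*0.911 + 0.75*0.185*0.089
        = 0.044548 + 0.050774 + 0.055617 + 0.012349 = 0.163288
Configurations with distant siren contribute 0.067966, so
  P(distant siren | barking, ¬passing raccoon) = 0.067966 / 0.163288 ≈ 0.4162

Pr(distant siren | barking, ¬passing raccoon) ≈ 0.4162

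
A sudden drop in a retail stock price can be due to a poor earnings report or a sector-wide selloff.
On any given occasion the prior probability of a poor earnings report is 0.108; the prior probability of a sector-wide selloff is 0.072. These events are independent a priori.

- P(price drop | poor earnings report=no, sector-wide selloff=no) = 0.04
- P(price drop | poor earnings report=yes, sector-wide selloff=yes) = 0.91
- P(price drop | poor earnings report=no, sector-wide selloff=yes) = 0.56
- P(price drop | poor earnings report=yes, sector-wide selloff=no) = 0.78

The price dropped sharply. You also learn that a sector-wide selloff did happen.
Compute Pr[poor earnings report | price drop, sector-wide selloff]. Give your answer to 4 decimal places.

Pr[poor earnings report | price drop, sector-wide selloff] ≈ 0.1644

Numerator (weight on configurations with poor earnings report): 0.91×0.108 = 0.098280
Denominator P(price drop | sector-wide selloff): 0.56×0.892 + 0.91×0.108 = 0.597800
P(poor earnings report | price drop, sector-wide selloff) = 0.098280/0.597800 ≈ 0.1644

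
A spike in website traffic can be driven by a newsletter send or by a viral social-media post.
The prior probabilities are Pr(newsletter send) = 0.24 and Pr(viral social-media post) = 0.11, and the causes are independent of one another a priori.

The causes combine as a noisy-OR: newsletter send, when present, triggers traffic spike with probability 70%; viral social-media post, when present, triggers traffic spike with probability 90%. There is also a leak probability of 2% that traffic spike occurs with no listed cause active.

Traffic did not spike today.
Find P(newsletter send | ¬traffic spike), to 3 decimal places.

P(newsletter send | ¬traffic spike) ≈ 0.087

Under noisy-OR, P(traffic spike | causes) = 1 − (1−0.02)·∏(1−qᵢ) over the active causes.
Sum P(¬traffic spike|·) weighted by the priors over the 4 (newsletter send, viral social-media post) configurations:
  P(¬traffic spike) = 0.98·0.76·0.89 + 0.098·0.76·0.11 + 0.294·0.24·0.89 + 0.0294·0.24·0.11
        = 0.662872 + 0.008193 + 0.062798 + 0.000776 = 0.734639
Configurations with newsletter send contribute 0.063574, so
  P(newsletter send | ¬traffic spike) = 0.063574 / 0.734639 ≈ 0.087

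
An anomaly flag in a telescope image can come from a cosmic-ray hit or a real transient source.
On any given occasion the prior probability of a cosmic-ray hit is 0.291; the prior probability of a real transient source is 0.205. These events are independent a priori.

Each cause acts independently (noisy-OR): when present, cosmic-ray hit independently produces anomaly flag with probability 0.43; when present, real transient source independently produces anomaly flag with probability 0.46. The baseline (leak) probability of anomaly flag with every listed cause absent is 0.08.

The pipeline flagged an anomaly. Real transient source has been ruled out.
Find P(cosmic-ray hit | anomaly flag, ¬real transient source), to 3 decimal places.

Under noisy-OR, P(anomaly flag | causes) = 1 − (1−0.08)·∏(1−qᵢ) over the active causes.
Sum P(anomaly flag|·) weighted by the priors over both values of cosmic-ray hit:
  P(anomaly flag | ¬real transient source) = 0.08*0.709 + 0.4756*0.291
        = 0.056720 + 0.138400 = 0.195120
Keeping only the cosmic-ray hit-present terms gives 0.138400, so
  P(cosmic-ray hit | anomaly flag, ¬real transient source) = 0.138400 / 0.195120 ≈ 0.709

P(cosmic-ray hit | anomaly flag, ¬real transient source) ≈ 0.709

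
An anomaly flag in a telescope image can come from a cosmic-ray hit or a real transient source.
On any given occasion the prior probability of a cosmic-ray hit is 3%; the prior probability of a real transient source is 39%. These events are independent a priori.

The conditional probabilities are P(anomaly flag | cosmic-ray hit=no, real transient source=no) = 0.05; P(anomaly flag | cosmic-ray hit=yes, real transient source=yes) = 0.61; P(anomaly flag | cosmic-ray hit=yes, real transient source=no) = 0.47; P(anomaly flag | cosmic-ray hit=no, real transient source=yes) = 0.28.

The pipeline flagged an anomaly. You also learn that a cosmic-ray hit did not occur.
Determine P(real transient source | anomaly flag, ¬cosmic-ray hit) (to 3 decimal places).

P(real transient source | anomaly flag, ¬cosmic-ray hit) ≈ 0.782

For the numerator, keep only real transient source=true terms: 0.28*0.39 = 0.109200
Normalizer over all consistent configurations: 0.05*0.61 + 0.28*0.39 = 0.139700
P(real transient source | anomaly flag, ¬cosmic-ray hit) = 0.109200/0.139700 ≈ 0.782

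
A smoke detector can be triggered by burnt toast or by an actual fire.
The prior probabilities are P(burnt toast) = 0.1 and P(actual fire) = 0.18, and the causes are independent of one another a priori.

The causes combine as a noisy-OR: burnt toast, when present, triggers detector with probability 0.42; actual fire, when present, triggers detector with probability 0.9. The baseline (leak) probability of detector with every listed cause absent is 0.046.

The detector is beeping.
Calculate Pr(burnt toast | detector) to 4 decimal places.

Under noisy-OR, P(detector | causes) = 1 − (1−0.046)·∏(1−qᵢ) over the active causes.
By total probability over the 4 (burnt toast, actual fire) configurations:
  P(detector) = 0.046×0.9×0.82 + 0.9046×0.9×0.18 + 0.44668×0.1×0.82 + 0.944668×0.1×0.18
        = 0.033948 + 0.146545 + 0.036628 + 0.017004 = 0.234125
The terms with burnt toast present sum to 0.053632, so
  P(burnt toast | detector) = 0.053632 / 0.234125 ≈ 0.2291

Pr(burnt toast | detector) ≈ 0.2291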